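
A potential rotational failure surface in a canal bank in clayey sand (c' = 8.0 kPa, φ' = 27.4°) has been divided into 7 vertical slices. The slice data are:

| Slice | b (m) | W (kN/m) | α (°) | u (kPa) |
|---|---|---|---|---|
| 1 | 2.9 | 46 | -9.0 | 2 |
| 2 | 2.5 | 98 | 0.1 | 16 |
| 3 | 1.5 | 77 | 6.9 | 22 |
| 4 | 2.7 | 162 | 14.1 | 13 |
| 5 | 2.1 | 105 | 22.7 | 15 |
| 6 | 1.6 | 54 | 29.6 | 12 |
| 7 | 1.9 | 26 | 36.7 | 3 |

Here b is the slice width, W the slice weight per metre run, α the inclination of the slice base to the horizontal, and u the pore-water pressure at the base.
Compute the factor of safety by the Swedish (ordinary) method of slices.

FS = 2.56

Ordinary method of slices: FS = Σ[c'·Δl_i + (W_i cosα_i − u_i·Δl_i)·tanφ'] / Σ W_i sinα_i, with Δl_i = b_i / cosα_i.
Slice 1: Δl = 2.9/cos(-9.0°) = 2.936 m; N'_1 = 46·cos(-9.0°) − 2·2.936 = 39.6; c'Δl = 23.49; W sinα = -7.2
Slice 2: Δl = 2.5/cos0.1° = 2.500 m; N'_2 = 98·cos0.1° − 16·2.500 = 58.0; c'Δl = 20.00; W sinα = 0.2
Slice 3: Δl = 1.5/cos6.9° = 1.511 m; N'_3 = 77·cos6.9° − 22·1.511 = 43.2; c'Δl = 12.09; W sinα = 9.3
Slice 4: Δl = 2.7/cos14.1° = 2.784 m; N'_4 = 162·cos14.1° − 13·2.784 = 120.9; c'Δl = 22.27; W sinα = 39.5
Slice 5: Δl = 2.1/cos22.7° = 2.276 m; N'_5 = 105·cos22.7° − 15·2.276 = 62.7; c'Δl = 18.21; W sinα = 40.5
Slice 6: Δl = 1.6/cos29.6° = 1.840 m; N'_6 = 54·cos29.6° − 12·1.840 = 24.9; c'Δl = 14.72; W sinα = 26.7
Slice 7: Δl = 1.9/cos36.7° = 2.370 m; N'_7 = 26·cos36.7° − 3·2.370 = 13.7; c'Δl = 18.96; W sinα = 15.5
Σc'Δl = 129.7 kN/m; ΣN' = 363.0 kN/m; ΣW sinα = 124.4 kN/m
Resisting = 129.7 + 363.0·tan27.4° = 129.7 + 188.2 = 317.9 kN/m
FS = 317.9 / 124.4 = 2.555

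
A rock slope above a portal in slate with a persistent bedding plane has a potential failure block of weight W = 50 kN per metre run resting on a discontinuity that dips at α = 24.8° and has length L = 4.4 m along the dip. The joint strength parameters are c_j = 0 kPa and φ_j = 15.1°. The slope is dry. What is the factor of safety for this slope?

FS = 0.58

Resolving the block weight along and normal to the plane and applying the Mohr–Coulomb strength on the joint:
N' = W cosα = 50·cos24.8° = 45.4 kN/m
Driving force T = W sinα = 50·sin24.8° = 21.0 kN/m
Resisting force R = c_j·L + N'·tanφ_j = 0·4.4 + 45.4·tan15.1° = 0.0 + 12.2 = 12.2 kN/m
FS = R / T = 12.2 / 21.0 = 0.584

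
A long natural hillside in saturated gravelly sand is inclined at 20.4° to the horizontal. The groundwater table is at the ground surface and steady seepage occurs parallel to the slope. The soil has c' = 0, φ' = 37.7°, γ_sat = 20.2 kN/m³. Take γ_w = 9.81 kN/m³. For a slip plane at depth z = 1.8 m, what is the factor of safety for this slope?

With seepage parallel to the slope and the water table at the surface, the effective normal stress on the slip plane uses the buoyant unit weight γ' = γ_sat − γ_w while the driving shear stress uses γ_sat:
FS = [c' + γ' z cos²β tanφ'] / [γ_sat z sinβ cosβ]
(For c' = 0 this reduces to FS = (γ'/γ_sat)·tanφ'/tanβ.)
γ' = 20.2 − 9.81 = 10.39 kN/m³
Numerator = 0.0 + 10.39·1.8·cos²20.4°·tan37.7° = 0.0 + 10.39·1.8·0.8785·0.7729 = 12.698 kPa
Denominator = 20.2·1.8·sin20.4°·cos20.4° = 20.2·1.8·0.3486·0.9373 = 11.879 kPa
FS = 12.698 / 11.879 = 1.069

FS = 1.07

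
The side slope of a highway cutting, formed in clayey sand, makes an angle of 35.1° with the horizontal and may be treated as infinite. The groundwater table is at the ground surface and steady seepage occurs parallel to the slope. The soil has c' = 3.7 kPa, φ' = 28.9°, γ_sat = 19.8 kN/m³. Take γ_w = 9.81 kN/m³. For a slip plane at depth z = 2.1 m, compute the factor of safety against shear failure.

With seepage parallel to the slope and the water table at the surface, the effective normal stress on the slip plane uses the buoyant unit weight γ' = γ_sat − γ_w while the driving shear stress uses γ_sat:
FS = [c' + γ' z cos²β tanφ'] / [γ_sat z sinβ cosβ]
γ' = 19.8 − 9.81 = 9.99 kN/m³
Numerator = 3.7 + 9.99·2.1·cos²35.1°·tan28.9° = 3.7 + 9.99·2.1·0.6694·0.5520 = 11.452 kPa
Denominator = 19.8·2.1·sin35.1°·cos35.1° = 19.8·2.1·0.5750·0.8181 = 19.561 kPa
FS = 11.452 / 19.561 = 0.585

FS = 0.59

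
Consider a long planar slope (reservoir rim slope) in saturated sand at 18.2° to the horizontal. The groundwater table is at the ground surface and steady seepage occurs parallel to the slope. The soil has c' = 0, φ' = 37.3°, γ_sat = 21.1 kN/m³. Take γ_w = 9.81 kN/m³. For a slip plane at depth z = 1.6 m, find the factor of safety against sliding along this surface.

FS = 1.24

With seepage parallel to the slope and the water table at the surface, the effective normal stress on the slip plane uses the buoyant unit weight γ' = γ_sat − γ_w while the driving shear stress uses γ_sat:
FS = [c' + γ' z cos²β tanφ'] / [γ_sat z sinβ cosβ]
(For c' = 0 this reduces to FS = (γ'/γ_sat)·tanφ'/tanβ.)
γ' = 21.1 − 9.81 = 11.29 kN/m³
Numerator = 0.0 + 11.29·1.6·cos²18.2°·tan37.3° = 0.0 + 11.29·1.6·0.9024·0.7618 = 12.419 kPa
Denominator = 21.1·1.6·sin18.2°·cos18.2° = 21.1·1.6·0.3123·0.9500 = 10.017 kPa
FS = 12.419 / 10.017 = 1.240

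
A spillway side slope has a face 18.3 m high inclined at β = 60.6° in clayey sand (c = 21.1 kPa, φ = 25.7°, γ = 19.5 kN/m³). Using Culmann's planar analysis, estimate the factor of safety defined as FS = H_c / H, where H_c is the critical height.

H_c = (4c/γ) · sinβ cosφ / [1 − cos(β − φ)]
    = (4·21.1/19.5) · sin60.6°·cos25.7° / [1 − cos34.9°]
    = 4.328 · 0.7850 / 0.1798 = 18.89 m
FS = H_c / H = 18.89 / 18.3 = 1.032

FS = 1.03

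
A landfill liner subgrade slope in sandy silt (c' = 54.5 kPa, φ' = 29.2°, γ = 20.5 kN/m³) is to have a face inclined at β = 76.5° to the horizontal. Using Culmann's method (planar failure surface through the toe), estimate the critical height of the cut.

Culmann's analysis gives the critical failure plane at α_cr = (β + φ')/2 = (76.5 + 29.2)/2 = 52.9°, and the critical height
H_c = (4c'/γ) · sinβ cosφ' / [1 − cos(β − φ')]
    = (4·54.5/20.5) · sin76.5°·cos29.2° / [1 − cos(47.3°)]
    = 10.634 · 0.9724·0.8729 / [1 − 0.6782]
    = 10.634 · 0.8488 / 0.3218
    = 28.05 m

H_c = 28.05 m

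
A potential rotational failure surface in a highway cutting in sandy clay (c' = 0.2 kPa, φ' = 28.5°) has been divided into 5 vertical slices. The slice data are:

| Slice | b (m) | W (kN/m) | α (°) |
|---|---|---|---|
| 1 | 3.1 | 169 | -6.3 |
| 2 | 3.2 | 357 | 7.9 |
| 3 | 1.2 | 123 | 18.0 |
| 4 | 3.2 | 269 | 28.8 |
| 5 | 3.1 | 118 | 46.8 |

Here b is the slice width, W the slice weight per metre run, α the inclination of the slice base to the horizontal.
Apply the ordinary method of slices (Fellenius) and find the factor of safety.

FS = 1.84

Ordinary method of slices: FS = Σ[c'·Δl_i + (W_i cosα_i)·tanφ'] / Σ W_i sinα_i, with Δl_i = b_i / cosα_i.
Slice 1: Δl = 3.1/cos(-6.3°) = 3.119 m; N'_1 = 169·cos(-6.3°) = 168.0; c'Δl = 0.62; W sinα = -18.5
Slice 2: Δl = 3.2/cos7.9° = 3.231 m; N'_2 = 357·cos7.9° = 353.6; c'Δl = 0.65; W sinα = 49.1
Slice 3: Δl = 1.2/cos18.0° = 1.262 m; N'_3 = 123·cos18.0° = 117.0; c'Δl = 0.25; W sinα = 38.0
Slice 4: Δl = 3.2/cos28.8° = 3.652 m; N'_4 = 269·cos28.8° = 235.7; c'Δl = 0.73; W sinα = 129.6
Slice 5: Δl = 3.1/cos46.8° = 4.529 m; N'_5 = 118·cos46.8° = 80.8; c'Δl = 0.91; W sinα = 86.0
Σc'Δl = 3.2 kN/m; ΣN' = 955.1 kN/m; ΣW sinα = 284.1 kN/m
Resisting = 3.2 + 955.1·tan28.5° = 3.2 + 518.6 = 521.7 kN/m
FS = 521.7 / 284.1 = 1.836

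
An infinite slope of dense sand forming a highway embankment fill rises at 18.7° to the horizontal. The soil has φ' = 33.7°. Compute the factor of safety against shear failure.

For a dry cohesionless infinite slope the factor of safety is FS = tanφ' / tanβ.
FS = tan33.7° / tan18.7° = 0.6669 / 0.3385 = 1.970

FS = 1.97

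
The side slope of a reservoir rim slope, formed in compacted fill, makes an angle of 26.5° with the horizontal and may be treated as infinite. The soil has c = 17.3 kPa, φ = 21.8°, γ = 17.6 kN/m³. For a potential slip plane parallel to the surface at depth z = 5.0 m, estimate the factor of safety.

For an infinite slope with a slip plane parallel to the surface (no pore pressure): FS = [c + γz cos²β tanφ] / [γz sinβ cosβ].
γz = 17.6·5.0 = 88.00 kN/m²
Numerator = 17.3 + 88.00·cos²26.5°·tan21.8° = 17.3 + 88.00·0.8009·0.4000 = 45.490 kPa
Denominator = 88.00·sin26.5°·cos26.5° = 88.00·0.4462·0.8949 = 35.140 kPa
FS = 45.490 / 35.140 = 1.295

FS = 1.29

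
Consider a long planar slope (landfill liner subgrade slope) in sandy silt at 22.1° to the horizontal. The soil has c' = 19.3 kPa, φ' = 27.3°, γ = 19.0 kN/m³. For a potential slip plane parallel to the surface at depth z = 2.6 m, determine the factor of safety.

For an infinite slope with a slip plane parallel to the surface (no pore pressure): FS = [c' + γz cos²β tanφ'] / [γz sinβ cosβ].
γz = 19.0·2.6 = 49.40 kN/m²
Numerator = 19.3 + 49.40·cos²22.1°·tan27.3° = 19.3 + 49.40·0.8585·0.5161 = 41.188 kPa
Denominator = 49.40·sin22.1°·cos22.1° = 49.40·0.3762·0.9265 = 17.220 kPa
FS = 41.188 / 17.220 = 2.392

FS = 2.39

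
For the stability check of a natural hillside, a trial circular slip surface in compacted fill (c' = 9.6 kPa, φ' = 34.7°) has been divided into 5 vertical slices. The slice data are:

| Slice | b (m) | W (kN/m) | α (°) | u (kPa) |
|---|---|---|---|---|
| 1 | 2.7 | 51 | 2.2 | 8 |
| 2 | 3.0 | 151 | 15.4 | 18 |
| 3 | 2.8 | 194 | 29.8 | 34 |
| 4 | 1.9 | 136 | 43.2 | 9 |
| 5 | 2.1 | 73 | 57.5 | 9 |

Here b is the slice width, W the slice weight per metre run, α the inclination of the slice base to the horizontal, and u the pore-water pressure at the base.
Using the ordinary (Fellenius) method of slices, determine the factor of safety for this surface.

Ordinary method of slices: FS = Σ[c'·Δl_i + (W_i cosα_i − u_i·Δl_i)·tanφ'] / Σ W_i sinα_i, with Δl_i = b_i / cosα_i.
Slice 1: Δl = 2.7/cos2.2° = 2.702 m; N'_1 = 51·cos2.2° − 8·2.702 = 29.3; c'Δl = 25.94; W sinα = 2.0
Slice 2: Δl = 3.0/cos15.4° = 3.112 m; N'_2 = 151·cos15.4° − 18·3.112 = 89.6; c'Δl = 29.87; W sinα = 40.1
Slice 3: Δl = 2.8/cos29.8° = 3.227 m; N'_3 = 194·cos29.8° − 34·3.227 = 58.6; c'Δl = 30.98; W sinα = 96.4
Slice 4: Δl = 1.9/cos43.2° = 2.606 m; N'_4 = 136·cos43.2° − 9·2.606 = 75.7; c'Δl = 25.02; W sinα = 93.1
Slice 5: Δl = 2.1/cos57.5° = 3.908 m; N'_5 = 73·cos57.5° − 9·3.908 = 4.0; c'Δl = 37.52; W sinα = 61.6
Σc'Δl = 149.3 kN/m; ΣN' = 257.3 kN/m; ΣW sinα = 293.1 kN/m
Resisting = 149.3 + 257.3·tan34.7° = 149.3 + 178.2 = 327.5 kN/m
FS = 327.5 / 293.1 = 1.117

FS = 1.12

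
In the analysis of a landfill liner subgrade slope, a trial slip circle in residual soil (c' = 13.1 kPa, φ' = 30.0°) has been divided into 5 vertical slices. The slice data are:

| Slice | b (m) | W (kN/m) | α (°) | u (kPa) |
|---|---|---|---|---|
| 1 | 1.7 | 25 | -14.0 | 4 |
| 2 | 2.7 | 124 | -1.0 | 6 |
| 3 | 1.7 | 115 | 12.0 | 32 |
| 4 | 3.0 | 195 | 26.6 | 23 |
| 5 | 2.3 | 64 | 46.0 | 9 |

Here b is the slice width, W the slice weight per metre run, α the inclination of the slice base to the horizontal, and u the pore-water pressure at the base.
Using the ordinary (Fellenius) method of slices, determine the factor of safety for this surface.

FS = 2.27

Ordinary method of slices: FS = Σ[c'·Δl_i + (W_i cosα_i − u_i·Δl_i)·tanφ'] / Σ W_i sinα_i, with Δl_i = b_i / cosα_i.
Slice 1: Δl = 1.7/cos(-14.0°) = 1.752 m; N'_1 = 25·cos(-14.0°) − 4·1.752 = 17.2; c'Δl = 22.95; W sinα = -6.0
Slice 2: Δl = 2.7/cos(-1.0°) = 2.700 m; N'_2 = 124·cos(-1.0°) − 6·2.700 = 107.8; c'Δl = 35.38; W sinα = -2.2
Slice 3: Δl = 1.7/cos12.0° = 1.738 m; N'_3 = 115·cos12.0° − 32·1.738 = 56.9; c'Δl = 22.77; W sinα = 23.9
Slice 4: Δl = 3.0/cos26.6° = 3.355 m; N'_4 = 195·cos26.6° − 23·3.355 = 97.2; c'Δl = 43.95; W sinα = 87.3
Slice 5: Δl = 2.3/cos46.0° = 3.311 m; N'_5 = 64·cos46.0° − 9·3.311 = 14.7; c'Δl = 43.37; W sinα = 46.0
Σc'Δl = 168.4 kN/m; ΣN' = 293.8 kN/m; ΣW sinα = 149.0 kN/m
Resisting = 168.4 + 293.8·tan30.0° = 168.4 + 169.6 = 338.0 kN/m
FS = 338.0 / 149.0 = 2.268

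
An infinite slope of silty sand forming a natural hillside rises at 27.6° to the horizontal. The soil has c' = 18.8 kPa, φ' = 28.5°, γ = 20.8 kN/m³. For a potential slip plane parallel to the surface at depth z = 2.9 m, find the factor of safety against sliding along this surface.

For an infinite slope with a slip plane parallel to the surface (no pore pressure): FS = [c' + γz cos²β tanφ'] / [γz sinβ cosβ].
γz = 20.8·2.9 = 60.32 kN/m²
Numerator = 18.8 + 60.32·cos²27.6°·tan28.5° = 18.8 + 60.32·0.7854·0.5430 = 44.521 kPa
Denominator = 60.32·sin27.6°·cos27.6° = 60.32·0.4633·0.8862 = 24.766 kPa
FS = 44.521 / 24.766 = 1.798

FS = 1.80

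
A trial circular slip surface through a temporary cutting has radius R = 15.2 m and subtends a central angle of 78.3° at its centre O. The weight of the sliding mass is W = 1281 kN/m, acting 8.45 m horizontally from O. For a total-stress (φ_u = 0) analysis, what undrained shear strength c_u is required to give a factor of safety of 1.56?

FS = c_u·L_a·R / (W·d), so c_u = FS·W·d / (L_a·R).
Arc length L_a = R·θ = 15.2·(78.3°·π/180) = 15.2·1.3666 = 20.77 m
c_u = 1.56·1281·8.45 / (20.77·15.2) = 16886.1 / 315.74 = 53.48 kPa

c_u = 53.5 kPa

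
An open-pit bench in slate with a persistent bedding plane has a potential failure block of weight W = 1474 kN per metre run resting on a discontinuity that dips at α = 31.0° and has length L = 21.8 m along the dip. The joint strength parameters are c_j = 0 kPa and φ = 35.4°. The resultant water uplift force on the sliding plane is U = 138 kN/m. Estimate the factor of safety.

Resolving the block weight along and normal to the plane and applying the Mohr–Coulomb strength on the joint:
N' = W cosα − U = 1474·cos31.0° − 138 = 1125.5 kN/m
Driving force T = W sinα = 1474·sin31.0° = 759.2 kN/m
Resisting force R = c_j·L + N'·tanφ = 0·21.8 + 1125.5·tan35.4° = 0.0 + 799.8 = 799.8 kN/m
FS = R / T = 799.8 / 759.2 = 1.054

FS = 1.05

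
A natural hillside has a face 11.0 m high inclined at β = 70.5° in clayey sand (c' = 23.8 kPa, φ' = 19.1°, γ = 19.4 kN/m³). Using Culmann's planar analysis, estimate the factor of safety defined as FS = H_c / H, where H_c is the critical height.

H_c = (4c'/γ) · sinβ cosφ' / [1 − cos(β − φ')]
    = (4·23.8/19.4) · sin70.5°·cos19.1° / [1 − cos51.4°]
    = 4.907 · 0.8907 / 0.3761 = 11.62 m
FS = H_c / H = 11.62 / 11.0 = 1.057

FS = 1.06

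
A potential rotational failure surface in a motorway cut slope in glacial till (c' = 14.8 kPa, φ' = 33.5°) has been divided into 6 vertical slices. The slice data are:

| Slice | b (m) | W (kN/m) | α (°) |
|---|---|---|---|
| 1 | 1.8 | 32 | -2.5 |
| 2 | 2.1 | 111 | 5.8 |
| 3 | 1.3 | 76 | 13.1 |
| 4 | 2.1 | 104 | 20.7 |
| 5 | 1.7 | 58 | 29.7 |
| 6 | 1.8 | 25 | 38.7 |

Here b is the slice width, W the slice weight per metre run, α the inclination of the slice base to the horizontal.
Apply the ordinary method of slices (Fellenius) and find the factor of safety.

Ordinary method of slices: FS = Σ[c'·Δl_i + (W_i cosα_i)·tanφ'] / Σ W_i sinα_i, with Δl_i = b_i / cosα_i.
Slice 1: Δl = 1.8/cos(-2.5°) = 1.802 m; N'_1 = 32·cos(-2.5°) = 32.0; c'Δl = 26.67; W sinα = -1.4
Slice 2: Δl = 2.1/cos5.8° = 2.111 m; N'_2 = 111·cos5.8° = 110.4; c'Δl = 31.24; W sinα = 11.2
Slice 3: Δl = 1.3/cos13.1° = 1.335 m; N'_3 = 76·cos13.1° = 74.0; c'Δl = 19.75; W sinα = 17.2
Slice 4: Δl = 2.1/cos20.7° = 2.245 m; N'_4 = 104·cos20.7° = 97.3; c'Δl = 33.22; W sinα = 36.8
Slice 5: Δl = 1.7/cos29.7° = 1.957 m; N'_5 = 58·cos29.7° = 50.4; c'Δl = 28.97; W sinα = 28.7
Slice 6: Δl = 1.8/cos38.7° = 2.306 m; N'_6 = 25·cos38.7° = 19.5; c'Δl = 34.14; W sinα = 15.6
Σc'Δl = 174.0 kN/m; ΣN' = 383.6 kN/m; ΣW sinα = 108.2 kN/m
Resisting = 174.0 + 383.6·tan33.5° = 174.0 + 253.9 = 427.9 kN/m
FS = 427.9 / 108.2 = 3.955

FS = 3.96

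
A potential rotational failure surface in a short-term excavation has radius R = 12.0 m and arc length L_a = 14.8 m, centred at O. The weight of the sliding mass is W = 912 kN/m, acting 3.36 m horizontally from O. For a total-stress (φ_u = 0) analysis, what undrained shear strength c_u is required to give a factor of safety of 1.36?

FS = c_u·L_a·R / (W·d), so c_u = FS·W·d / (L_a·R).
c_u = 1.36·912·3.36 / (14.80·12.0) = 4167.5 / 177.60 = 23.47 kPa

c_u = 23.5 kPa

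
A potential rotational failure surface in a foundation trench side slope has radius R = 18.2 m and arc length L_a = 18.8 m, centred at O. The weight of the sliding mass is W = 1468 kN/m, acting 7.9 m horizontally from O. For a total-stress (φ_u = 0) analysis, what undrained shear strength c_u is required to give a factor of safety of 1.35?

FS = c_u·L_a·R / (W·d), so c_u = FS·W·d / (L_a·R).
c_u = 1.35·1468·7.9 / (18.80·18.2) = 15656.2 / 342.16 = 45.76 kPa

c_u = 45.8 kPa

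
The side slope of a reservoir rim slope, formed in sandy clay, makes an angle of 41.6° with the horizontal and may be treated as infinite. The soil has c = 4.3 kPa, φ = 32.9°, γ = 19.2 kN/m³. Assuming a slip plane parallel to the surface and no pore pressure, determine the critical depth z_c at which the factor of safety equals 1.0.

Setting FS = 1.00 in FS = [c + γz cos²β tanφ] / [γz sinβ cosβ] and solving for z:
z = c / [γ cosβ (FS·sinβ − cosβ·tanφ)]
  = 4.3 / [19.2·cos41.6°·(1.00·sin41.6° − cos41.6°·tan32.9°)]
  = 4.3 / [19.2·0.7478·(1.00·0.6639 − 0.7478·0.6469)]
  = 4.3 / 2.5866 = 1.662 m

z_c = 1.66 m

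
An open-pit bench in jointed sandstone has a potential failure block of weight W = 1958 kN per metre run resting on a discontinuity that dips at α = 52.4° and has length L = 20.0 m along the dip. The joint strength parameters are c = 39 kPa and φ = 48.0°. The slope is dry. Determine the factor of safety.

FS = 1.36

Resolving the block weight along and normal to the plane and applying the Mohr–Coulomb strength on the joint:
N' = W cosα = 1958·cos52.4° = 1194.7 kN/m
Driving force T = W sinα = 1958·sin52.4° = 1551.3 kN/m
Resisting force R = c·L + N'·tanφ = 39·20.0 + 1194.7·tan48.0° = 780.0 + 1326.8 = 2106.8 kN/m
FS = R / T = 2106.8 / 1551.3 = 1.358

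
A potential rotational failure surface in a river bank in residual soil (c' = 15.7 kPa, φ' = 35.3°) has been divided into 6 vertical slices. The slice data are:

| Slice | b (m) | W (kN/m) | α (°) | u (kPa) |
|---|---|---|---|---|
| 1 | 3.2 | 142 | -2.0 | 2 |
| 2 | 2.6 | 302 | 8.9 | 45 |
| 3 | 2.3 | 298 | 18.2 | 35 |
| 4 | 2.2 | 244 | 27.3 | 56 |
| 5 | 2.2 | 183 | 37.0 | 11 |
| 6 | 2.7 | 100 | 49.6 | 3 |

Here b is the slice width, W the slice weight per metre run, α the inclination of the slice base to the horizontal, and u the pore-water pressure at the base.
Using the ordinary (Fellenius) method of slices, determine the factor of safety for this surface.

FS = 1.88

Ordinary method of slices: FS = Σ[c'·Δl_i + (W_i cosα_i − u_i·Δl_i)·tanφ'] / Σ W_i sinα_i, with Δl_i = b_i / cosα_i.
Slice 1: Δl = 3.2/cos(-2.0°) = 3.202 m; N'_1 = 142·cos(-2.0°) − 2·3.202 = 135.5; c'Δl = 50.27; W sinα = -5.0
Slice 2: Δl = 2.6/cos8.9° = 2.632 m; N'_2 = 302·cos8.9° − 45·2.632 = 179.9; c'Δl = 41.32; W sinα = 46.7
Slice 3: Δl = 2.3/cos18.2° = 2.421 m; N'_3 = 298·cos18.2° − 35·2.421 = 198.4; c'Δl = 38.01; W sinα = 93.1
Slice 4: Δl = 2.2/cos27.3° = 2.476 m; N'_4 = 244·cos27.3° − 56·2.476 = 78.2; c'Δl = 38.87; W sinα = 111.9
Slice 5: Δl = 2.2/cos37.0° = 2.755 m; N'_5 = 183·cos37.0° − 11·2.755 = 115.8; c'Δl = 43.25; W sinα = 110.1
Slice 6: Δl = 2.7/cos49.6° = 4.166 m; N'_6 = 100·cos49.6° − 3·4.166 = 52.3; c'Δl = 65.40; W sinα = 76.2
Σc'Δl = 277.1 kN/m; ΣN' = 760.1 kN/m; ΣW sinα = 433.0 kN/m
Resisting = 277.1 + 760.1·tan35.3° = 277.1 + 538.2 = 815.3 kN/m
FS = 815.3 / 433.0 = 1.883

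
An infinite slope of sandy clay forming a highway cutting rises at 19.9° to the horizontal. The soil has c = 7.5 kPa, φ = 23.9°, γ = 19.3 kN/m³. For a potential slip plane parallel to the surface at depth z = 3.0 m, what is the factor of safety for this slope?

FS = 1.63

For an infinite slope with a slip plane parallel to the surface (no pore pressure): FS = [c + γz cos²β tanφ] / [γz sinβ cosβ].
γz = 19.3·3.0 = 57.90 kN/m²
Numerator = 7.5 + 57.90·cos²19.9°·tan23.9° = 7.5 + 57.90·0.8841·0.4431 = 30.185 kPa
Denominator = 57.90·sin19.9°·cos19.9° = 57.90·0.3404·0.9403 = 18.531 kPa
FS = 30.185 / 18.531 = 1.629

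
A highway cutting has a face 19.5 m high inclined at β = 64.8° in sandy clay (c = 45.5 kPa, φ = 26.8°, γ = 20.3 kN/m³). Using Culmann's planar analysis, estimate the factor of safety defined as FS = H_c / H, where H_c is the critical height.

H_c = (4c/γ) · sinβ cosφ / [1 − cos(β − φ)]
    = (4·45.5/20.3) · sin64.8°·cos26.8° / [1 − cos38.0°]
    = 8.966 · 0.8076 / 0.2120 = 34.16 m
FS = H_c / H = 34.16 / 19.5 = 1.752

FS = 1.75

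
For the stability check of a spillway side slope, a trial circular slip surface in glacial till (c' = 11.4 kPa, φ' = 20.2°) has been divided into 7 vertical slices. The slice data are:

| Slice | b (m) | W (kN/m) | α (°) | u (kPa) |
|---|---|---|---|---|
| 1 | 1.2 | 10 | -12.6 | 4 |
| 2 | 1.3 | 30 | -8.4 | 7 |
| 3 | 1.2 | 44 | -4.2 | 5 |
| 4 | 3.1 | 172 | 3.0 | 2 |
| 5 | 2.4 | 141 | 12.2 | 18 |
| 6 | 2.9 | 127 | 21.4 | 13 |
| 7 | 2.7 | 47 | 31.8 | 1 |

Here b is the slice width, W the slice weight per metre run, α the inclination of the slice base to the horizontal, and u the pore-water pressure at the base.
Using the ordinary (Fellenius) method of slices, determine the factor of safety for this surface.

Ordinary method of slices: FS = Σ[c'·Δl_i + (W_i cosα_i − u_i·Δl_i)·tanφ'] / Σ W_i sinα_i, with Δl_i = b_i / cosα_i.
Slice 1: Δl = 1.2/cos(-12.6°) = 1.230 m; N'_1 = 10·cos(-12.6°) − 4·1.230 = 4.8; c'Δl = 14.02; W sinα = -2.2
Slice 2: Δl = 1.3/cos(-8.4°) = 1.314 m; N'_2 = 30·cos(-8.4°) − 7·1.314 = 20.5; c'Δl = 14.98; W sinα = -4.4
Slice 3: Δl = 1.2/cos(-4.2°) = 1.203 m; N'_3 = 44·cos(-4.2°) − 5·1.203 = 37.9; c'Δl = 13.72; W sinα = -3.2
Slice 4: Δl = 3.1/cos3.0° = 3.104 m; N'_4 = 172·cos3.0° − 2·3.104 = 165.6; c'Δl = 35.39; W sinα = 9.0
Slice 5: Δl = 2.4/cos12.2° = 2.455 m; N'_5 = 141·cos12.2° − 18·2.455 = 93.6; c'Δl = 27.99; W sinα = 29.8
Slice 6: Δl = 2.9/cos21.4° = 3.115 m; N'_6 = 127·cos21.4° − 13·3.115 = 77.8; c'Δl = 35.51; W sinα = 46.3
Slice 7: Δl = 2.7/cos31.8° = 3.177 m; N'_7 = 47·cos31.8° − 1·3.177 = 36.8; c'Δl = 36.22; W sinα = 24.8
Σc'Δl = 177.8 kN/m; ΣN' = 436.9 kN/m; ΣW sinα = 100.1 kN/m
Resisting = 177.8 + 436.9·tan20.2° = 177.8 + 160.7 = 338.6 kN/m
FS = 338.6 / 100.1 = 3.382

FS = 3.38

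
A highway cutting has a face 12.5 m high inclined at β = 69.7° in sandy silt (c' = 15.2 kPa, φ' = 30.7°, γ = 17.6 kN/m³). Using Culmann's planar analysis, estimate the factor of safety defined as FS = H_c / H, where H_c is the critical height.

FS = 1.00

H_c = (4c'/γ) · sinβ cosφ' / [1 − cos(β − φ')]
    = (4·15.2/17.6) · sin69.7°·cos30.7° / [1 − cos39.0°]
    = 3.455 · 0.8064 / 0.2229 = 12.50 m
FS = H_c / H = 12.50 / 12.5 = 1.000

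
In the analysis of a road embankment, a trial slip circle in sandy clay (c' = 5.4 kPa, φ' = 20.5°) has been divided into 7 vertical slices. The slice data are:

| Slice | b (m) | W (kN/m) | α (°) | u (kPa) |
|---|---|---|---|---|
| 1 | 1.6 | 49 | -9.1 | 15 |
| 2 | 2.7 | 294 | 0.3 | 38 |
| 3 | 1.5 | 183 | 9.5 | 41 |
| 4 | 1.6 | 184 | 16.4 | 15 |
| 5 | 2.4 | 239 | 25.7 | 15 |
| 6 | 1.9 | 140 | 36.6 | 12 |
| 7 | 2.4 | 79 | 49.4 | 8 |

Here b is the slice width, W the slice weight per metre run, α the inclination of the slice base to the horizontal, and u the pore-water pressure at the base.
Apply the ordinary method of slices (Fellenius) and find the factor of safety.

FS = 1.16

Ordinary method of slices: FS = Σ[c'·Δl_i + (W_i cosα_i − u_i·Δl_i)·tanφ'] / Σ W_i sinα_i, with Δl_i = b_i / cosα_i.
Slice 1: Δl = 1.6/cos(-9.1°) = 1.620 m; N'_1 = 49·cos(-9.1°) − 15·1.620 = 24.1; c'Δl = 8.75; W sinα = -7.7
Slice 2: Δl = 2.7/cos0.3° = 2.700 m; N'_2 = 294·cos0.3° − 38·2.700 = 191.4; c'Δl = 14.58; W sinα = 1.5
Slice 3: Δl = 1.5/cos9.5° = 1.521 m; N'_3 = 183·cos9.5° − 41·1.521 = 118.1; c'Δl = 8.21; W sinα = 30.2
Slice 4: Δl = 1.6/cos16.4° = 1.668 m; N'_4 = 184·cos16.4° − 15·1.668 = 151.5; c'Δl = 9.01; W sinα = 52.0
Slice 5: Δl = 2.4/cos25.7° = 2.663 m; N'_5 = 239·cos25.7° − 15·2.663 = 175.4; c'Δl = 14.38; W sinα = 103.6
Slice 6: Δl = 1.9/cos36.6° = 2.367 m; N'_6 = 140·cos36.6° − 12·2.367 = 84.0; c'Δl = 12.78; W sinα = 83.5
Slice 7: Δl = 2.4/cos49.4° = 3.688 m; N'_7 = 79·cos49.4° − 8·3.688 = 21.9; c'Δl = 19.91; W sinα = 60.0
Σc'Δl = 87.6 kN/m; ΣN' = 766.4 kN/m; ΣW sinα = 323.0 kN/m
Resisting = 87.6 + 766.4·tan20.5° = 87.6 + 286.5 = 374.2 kN/m
FS = 374.2 / 323.0 = 1.158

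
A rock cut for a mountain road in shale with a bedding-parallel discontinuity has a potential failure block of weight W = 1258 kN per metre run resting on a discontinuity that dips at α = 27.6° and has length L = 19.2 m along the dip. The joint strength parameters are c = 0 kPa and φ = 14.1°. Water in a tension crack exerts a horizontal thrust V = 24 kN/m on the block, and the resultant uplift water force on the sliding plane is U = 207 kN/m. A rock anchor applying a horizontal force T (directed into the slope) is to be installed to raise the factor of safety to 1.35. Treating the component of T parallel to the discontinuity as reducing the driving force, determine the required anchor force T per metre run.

T = 450 kN/m

Resolving forces along and normal to the sliding plane, with the horizontal anchor force T adding T·sinα to the effective normal force and T·cosα acting up the plane against the driving force:
FS = [cL + (W cosα − U − V sinα + T sinα) tanφ] / [W sinα + V cosα − T cosα]
Without the anchor: N' = 896.7 kN/m, driving T_d = 604.1 kN/m, resisting R = 0·19.2 + 896.7·tan14.1° = 225.2 kN/m, FS = 0.37.
Setting FS = 1.35 and solving for T:
1.35·(604.1 − T cos27.6°) = 225.2 + T sin27.6°·tan14.1°
T·(sin27.6°·tan14.1° + 1.35·cos27.6°) = 1.35·604.1 − 225.2
T·(0.4633·0.2512 + 1.35·0.8862) = 815.5 − 225.2 = 590.3
T·1.3127 = 590.3
T = 449.7 kN/m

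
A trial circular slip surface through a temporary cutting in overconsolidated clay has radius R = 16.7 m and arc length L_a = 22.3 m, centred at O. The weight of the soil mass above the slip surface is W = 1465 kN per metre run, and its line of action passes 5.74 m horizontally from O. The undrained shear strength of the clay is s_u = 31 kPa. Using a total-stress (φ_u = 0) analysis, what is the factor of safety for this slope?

Taking moments about the centre O, the resisting moment is provided by the undrained shear strength acting along the arc:
M_R = s_u·L_a·R = 31·22.30·16.7 = 11544.7 kN·m/m
M_D = W·d = 1465·5.74 = 8409.1 kN·m/m
FS = M_R / M_D = 11544.7 / 8409.1 = 1.373

FS = 1.37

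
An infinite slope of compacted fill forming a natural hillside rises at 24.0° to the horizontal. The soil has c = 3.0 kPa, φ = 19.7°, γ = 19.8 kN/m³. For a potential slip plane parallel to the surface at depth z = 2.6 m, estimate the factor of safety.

For an infinite slope with a slip plane parallel to the surface (no pore pressure): FS = [c + γz cos²β tanφ] / [γz sinβ cosβ].
γz = 19.8·2.6 = 51.48 kN/m²
Numerator = 3.0 + 51.48·cos²24.0°·tan19.7° = 3.0 + 51.48·0.8346·0.3581 = 18.383 kPa
Denominator = 51.48·sin24.0°·cos24.0° = 51.48·0.4067·0.9135 = 19.129 kPa
FS = 18.383 / 19.129 = 0.961

FS = 0.96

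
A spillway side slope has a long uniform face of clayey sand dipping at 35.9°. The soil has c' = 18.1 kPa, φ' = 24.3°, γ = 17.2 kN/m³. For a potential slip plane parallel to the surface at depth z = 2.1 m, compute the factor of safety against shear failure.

For an infinite slope with a slip plane parallel to the surface (no pore pressure): FS = [c' + γz cos²β tanφ'] / [γz sinβ cosβ].
γz = 17.2·2.1 = 36.12 kN/m²
Numerator = 18.1 + 36.12·cos²35.9°·tan24.3° = 18.1 + 36.12·0.6562·0.4515 = 28.801 kPa
Denominator = 36.12·sin35.9°·cos35.9° = 36.12·0.5864·0.8100 = 17.156 kPa
FS = 28.801 / 17.156 = 1.679

FS = 1.68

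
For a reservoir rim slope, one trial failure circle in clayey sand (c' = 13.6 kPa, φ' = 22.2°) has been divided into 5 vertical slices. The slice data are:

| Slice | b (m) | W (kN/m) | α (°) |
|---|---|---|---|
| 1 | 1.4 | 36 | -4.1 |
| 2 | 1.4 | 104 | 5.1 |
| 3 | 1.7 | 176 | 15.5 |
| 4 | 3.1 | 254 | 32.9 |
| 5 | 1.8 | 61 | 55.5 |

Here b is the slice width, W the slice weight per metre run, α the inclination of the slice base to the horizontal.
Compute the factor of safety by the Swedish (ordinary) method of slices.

Ordinary method of slices: FS = Σ[c'·Δl_i + (W_i cosα_i)·tanφ'] / Σ W_i sinα_i, with Δl_i = b_i / cosα_i.
Slice 1: Δl = 1.4/cos(-4.1°) = 1.404 m; N'_1 = 36·cos(-4.1°) = 35.9; c'Δl = 19.09; W sinα = -2.6
Slice 2: Δl = 1.4/cos5.1° = 1.406 m; N'_2 = 104·cos5.1° = 103.6; c'Δl = 19.12; W sinα = 9.2
Slice 3: Δl = 1.7/cos15.5° = 1.764 m; N'_3 = 176·cos15.5° = 169.6; c'Δl = 23.99; W sinα = 47.0
Slice 4: Δl = 3.1/cos32.9° = 3.692 m; N'_4 = 254·cos32.9° = 213.3; c'Δl = 50.21; W sinα = 138.0
Slice 5: Δl = 1.8/cos55.5° = 3.178 m; N'_5 = 61·cos55.5° = 34.6; c'Δl = 43.22; W sinα = 50.3
Σc'Δl = 155.6 kN/m; ΣN' = 556.9 kN/m; ΣW sinα = 241.9 kN/m
Resisting = 155.6 + 556.9·tan22.2° = 155.6 + 227.3 = 382.9 kN/m
FS = 382.9 / 241.9 = 1.583

FS = 1.58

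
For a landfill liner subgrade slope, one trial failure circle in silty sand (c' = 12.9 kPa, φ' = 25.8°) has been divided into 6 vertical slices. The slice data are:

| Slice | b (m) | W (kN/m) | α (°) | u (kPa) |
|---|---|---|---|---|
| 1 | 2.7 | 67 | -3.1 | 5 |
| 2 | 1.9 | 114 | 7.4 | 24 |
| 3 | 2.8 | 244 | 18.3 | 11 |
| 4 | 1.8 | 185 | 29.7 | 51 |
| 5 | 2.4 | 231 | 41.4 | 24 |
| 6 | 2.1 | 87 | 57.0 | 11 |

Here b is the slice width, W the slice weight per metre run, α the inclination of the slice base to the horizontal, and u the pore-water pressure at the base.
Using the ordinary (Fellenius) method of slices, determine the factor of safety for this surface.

FS = 1.10

Ordinary method of slices: FS = Σ[c'·Δl_i + (W_i cosα_i − u_i·Δl_i)·tanφ'] / Σ W_i sinα_i, with Δl_i = b_i / cosα_i.
Slice 1: Δl = 2.7/cos(-3.1°) = 2.704 m; N'_1 = 67·cos(-3.1°) − 5·2.704 = 53.4; c'Δl = 34.88; W sinα = -3.6
Slice 2: Δl = 1.9/cos7.4° = 1.916 m; N'_2 = 114·cos7.4° − 24·1.916 = 67.1; c'Δl = 24.72; W sinα = 14.7
Slice 3: Δl = 2.8/cos18.3° = 2.949 m; N'_3 = 244·cos18.3° − 11·2.949 = 199.2; c'Δl = 38.04; W sinα = 76.6
Slice 4: Δl = 1.8/cos29.7° = 2.072 m; N'_4 = 185·cos29.7° − 51·2.072 = 55.0; c'Δl = 26.73; W sinα = 91.7
Slice 5: Δl = 2.4/cos41.4° = 3.200 m; N'_5 = 231·cos41.4° − 24·3.200 = 96.5; c'Δl = 41.27; W sinα = 152.8
Slice 6: Δl = 2.1/cos57.0° = 3.856 m; N'_6 = 87·cos57.0° − 11·3.856 = 5.0; c'Δl = 49.74; W sinα = 73.0
Σc'Δl = 215.4 kN/m; ΣN' = 476.1 kN/m; ΣW sinα = 405.1 kN/m
Resisting = 215.4 + 476.1·tan25.8° = 215.4 + 230.2 = 445.6 kN/m
FS = 445.6 / 405.1 = 1.100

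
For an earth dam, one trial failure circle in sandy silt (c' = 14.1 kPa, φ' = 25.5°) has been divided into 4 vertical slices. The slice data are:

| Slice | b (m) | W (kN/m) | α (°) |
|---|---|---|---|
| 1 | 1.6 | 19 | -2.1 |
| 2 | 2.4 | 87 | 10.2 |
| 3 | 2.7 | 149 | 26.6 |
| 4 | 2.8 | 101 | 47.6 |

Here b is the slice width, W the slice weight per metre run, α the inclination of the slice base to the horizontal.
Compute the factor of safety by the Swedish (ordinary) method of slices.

Ordinary method of slices: FS = Σ[c'·Δl_i + (W_i cosα_i)·tanφ'] / Σ W_i sinα_i, with Δl_i = b_i / cosα_i.
Slice 1: Δl = 1.6/cos(-2.1°) = 1.601 m; N'_1 = 19·cos(-2.1°) = 19.0; c'Δl = 22.58; W sinα = -0.7
Slice 2: Δl = 2.4/cos10.2° = 2.439 m; N'_2 = 87·cos10.2° = 85.6; c'Δl = 34.38; W sinα = 15.4
Slice 3: Δl = 2.7/cos26.6° = 3.020 m; N'_3 = 149·cos26.6° = 133.2; c'Δl = 42.58; W sinα = 66.7
Slice 4: Δl = 2.8/cos47.6° = 4.152 m; N'_4 = 101·cos47.6° = 68.1; c'Δl = 58.55; W sinα = 74.6
Σc'Δl = 158.1 kN/m; ΣN' = 305.9 kN/m; ΣW sinα = 156.0 kN/m
Resisting = 158.1 + 305.9·tan25.5° = 158.1 + 145.9 = 304.0 kN/m
FS = 304.0 / 156.0 = 1.949

FS = 1.95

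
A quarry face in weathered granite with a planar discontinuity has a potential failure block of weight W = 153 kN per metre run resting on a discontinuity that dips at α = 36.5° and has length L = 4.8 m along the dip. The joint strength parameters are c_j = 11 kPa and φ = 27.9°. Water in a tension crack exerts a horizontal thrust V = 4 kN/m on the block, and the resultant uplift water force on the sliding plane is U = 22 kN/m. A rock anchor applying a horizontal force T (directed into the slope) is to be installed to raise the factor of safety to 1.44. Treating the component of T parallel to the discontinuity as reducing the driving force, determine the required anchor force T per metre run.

T = 21 kN/m

Resolving forces along and normal to the sliding plane, with the horizontal anchor force T adding T·sinα to the effective normal force and T·cosα acting up the plane against the driving force:
FS = [c_jL + (W cosα − U − V sinα + T sinα) tanφ] / [W sinα + V cosα − T cosα]
Without the anchor: N' = 98.6 kN/m, driving T_d = 94.2 kN/m, resisting R = 11·4.8 + 98.6·tan27.9° = 105.0 kN/m, FS = 1.11.
Setting FS = 1.44 and solving for T:
1.44·(94.2 − T cos36.5°) = 105.0 + T sin36.5°·tan27.9°
T·(sin36.5°·tan27.9° + 1.44·cos36.5°) = 1.44·94.2 − 105.0
T·(0.5948·0.5295 + 1.44·0.8039) = 135.7 − 105.0 = 30.7
T·1.4725 = 30.7
T = 20.8 kN/m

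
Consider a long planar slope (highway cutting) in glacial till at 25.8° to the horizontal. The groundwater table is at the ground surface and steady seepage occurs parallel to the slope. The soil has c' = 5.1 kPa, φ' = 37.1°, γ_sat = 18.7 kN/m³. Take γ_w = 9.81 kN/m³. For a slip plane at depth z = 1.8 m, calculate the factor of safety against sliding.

FS = 1.13

With seepage parallel to the slope and the water table at the surface, the effective normal stress on the slip plane uses the buoyant unit weight γ' = γ_sat − γ_w while the driving shear stress uses γ_sat:
FS = [c' + γ' z cos²β tanφ'] / [γ_sat z sinβ cosβ]
γ' = 18.7 − 9.81 = 8.89 kN/m³
Numerator = 5.1 + 8.89·1.8·cos²25.8°·tan37.1° = 5.1 + 8.89·1.8·0.8106·0.7563 = 14.910 kPa
Denominator = 18.7·1.8·sin25.8°·cos25.8° = 18.7·1.8·0.4352·0.9003 = 13.190 kPa
FS = 14.910 / 13.190 = 1.130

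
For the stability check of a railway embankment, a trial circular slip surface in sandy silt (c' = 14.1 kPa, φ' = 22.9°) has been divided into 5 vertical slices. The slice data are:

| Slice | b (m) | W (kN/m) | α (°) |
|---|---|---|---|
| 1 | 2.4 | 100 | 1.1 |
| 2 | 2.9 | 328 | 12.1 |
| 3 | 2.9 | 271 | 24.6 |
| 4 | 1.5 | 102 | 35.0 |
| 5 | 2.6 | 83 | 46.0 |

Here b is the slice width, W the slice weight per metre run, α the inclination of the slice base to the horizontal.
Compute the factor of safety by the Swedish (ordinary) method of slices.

Ordinary method of slices: FS = Σ[c'·Δl_i + (W_i cosα_i)·tanφ'] / Σ W_i sinα_i, with Δl_i = b_i / cosα_i.
Slice 1: Δl = 2.4/cos1.1° = 2.400 m; N'_1 = 100·cos1.1° = 100.0; c'Δl = 33.85; W sinα = 1.9
Slice 2: Δl = 2.9/cos12.1° = 2.966 m; N'_2 = 328·cos12.1° = 320.7; c'Δl = 41.82; W sinα = 68.8
Slice 3: Δl = 2.9/cos24.6° = 3.189 m; N'_3 = 271·cos24.6° = 246.4; c'Δl = 44.97; W sinα = 112.8
Slice 4: Δl = 1.5/cos35.0° = 1.831 m; N'_4 = 102·cos35.0° = 83.6; c'Δl = 25.82; W sinα = 58.5
Slice 5: Δl = 2.6/cos46.0° = 3.743 m; N'_5 = 83·cos46.0° = 57.7; c'Δl = 52.77; W sinα = 59.7
Σc'Δl = 199.2 kN/m; ΣN' = 808.3 kN/m; ΣW sinα = 301.7 kN/m
Resisting = 199.2 + 808.3·tan22.9° = 199.2 + 341.4 = 540.7 kN/m
FS = 540.7 / 301.7 = 1.792

FS = 1.79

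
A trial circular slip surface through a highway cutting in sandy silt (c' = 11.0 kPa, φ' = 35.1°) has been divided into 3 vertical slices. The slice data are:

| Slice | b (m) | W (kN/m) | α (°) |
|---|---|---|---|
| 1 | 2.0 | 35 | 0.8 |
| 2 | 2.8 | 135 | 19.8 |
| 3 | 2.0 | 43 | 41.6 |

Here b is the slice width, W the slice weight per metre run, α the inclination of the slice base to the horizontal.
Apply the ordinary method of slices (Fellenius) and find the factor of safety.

FS = 2.95

Ordinary method of slices: FS = Σ[c'·Δl_i + (W_i cosα_i)·tanφ'] / Σ W_i sinα_i, with Δl_i = b_i / cosα_i.
Slice 1: Δl = 2.0/cos0.8° = 2.000 m; N'_1 = 35·cos0.8° = 35.0; c'Δl = 22.00; W sinα = 0.5
Slice 2: Δl = 2.8/cos19.8° = 2.976 m; N'_2 = 135·cos19.8° = 127.0; c'Δl = 32.74; W sinα = 45.7
Slice 3: Δl = 2.0/cos41.6° = 2.675 m; N'_3 = 43·cos41.6° = 32.2; c'Δl = 29.42; W sinα = 28.5
Σc'Δl = 84.2 kN/m; ΣN' = 194.2 kN/m; ΣW sinα = 74.8 kN/m
Resisting = 84.2 + 194.2·tan35.1° = 84.2 + 136.5 = 220.6 kN/m
FS = 220.6 / 74.8 = 2.951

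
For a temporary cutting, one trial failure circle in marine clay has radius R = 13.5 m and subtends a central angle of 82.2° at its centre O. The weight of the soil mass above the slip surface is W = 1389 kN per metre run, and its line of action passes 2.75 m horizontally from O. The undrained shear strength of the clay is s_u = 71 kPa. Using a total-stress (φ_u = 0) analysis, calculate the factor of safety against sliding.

Taking moments about the centre O, the resisting moment is provided by the undrained shear strength acting along the arc:
Arc length L_a = R·θ = 13.5·(82.2°·π/180) = 13.5·1.4347 = 19.37 m
M_R = s_u·L_a·R = 71·19.37·13.5 = 18564.2 kN·m/m
M_D = W·d = 1389·2.75 = 3819.8 kN·m/m
FS = M_R / M_D = 18564.2 / 3819.8 = 4.860

FS = 4.86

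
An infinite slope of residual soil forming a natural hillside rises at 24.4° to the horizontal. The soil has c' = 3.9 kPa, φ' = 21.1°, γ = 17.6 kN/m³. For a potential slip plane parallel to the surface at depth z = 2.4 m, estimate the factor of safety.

For an infinite slope with a slip plane parallel to the surface (no pore pressure): FS = [c' + γz cos²β tanφ'] / [γz sinβ cosβ].
γz = 17.6·2.4 = 42.24 kN/m²
Numerator = 3.9 + 42.24·cos²24.4°·tan21.1° = 3.9 + 42.24·0.8293·0.3859 = 17.418 kPa
Denominator = 42.24·sin24.4°·cos24.4° = 42.24·0.4131·0.9107 = 15.891 kPa
FS = 17.418 / 15.891 = 1.096

FS = 1.10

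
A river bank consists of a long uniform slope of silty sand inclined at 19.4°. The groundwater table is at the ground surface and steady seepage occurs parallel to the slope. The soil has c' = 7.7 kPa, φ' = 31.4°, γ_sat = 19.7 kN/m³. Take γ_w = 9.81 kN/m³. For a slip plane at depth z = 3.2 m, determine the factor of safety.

FS = 1.26

With seepage parallel to the slope and the water table at the surface, the effective normal stress on the slip plane uses the buoyant unit weight γ' = γ_sat − γ_w while the driving shear stress uses γ_sat:
FS = [c' + γ' z cos²β tanφ'] / [γ_sat z sinβ cosβ]
γ' = 19.7 − 9.81 = 9.89 kN/m³
Numerator = 7.7 + 9.89·3.2·cos²19.4°·tan31.4° = 7.7 + 9.89·3.2·0.8897·0.6104 = 24.887 kPa
Denominator = 19.7·3.2·sin19.4°·cos19.4° = 19.7·3.2·0.3322·0.9432 = 19.751 kPa
FS = 24.887 / 19.751 = 1.260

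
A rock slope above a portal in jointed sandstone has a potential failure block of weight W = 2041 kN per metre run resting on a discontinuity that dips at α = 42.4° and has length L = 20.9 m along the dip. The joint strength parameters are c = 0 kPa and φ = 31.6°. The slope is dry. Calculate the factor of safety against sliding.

Resolving the block weight along and normal to the plane and applying the Mohr–Coulomb strength on the joint:
N' = W cosα = 2041·cos42.4° = 1507.2 kN/m
Driving force T = W sinα = 2041·sin42.4° = 1376.3 kN/m
Resisting force R = c·L + N'·tanφ = 0·20.9 + 1507.2·tan31.6° = 0.0 + 927.2 = 927.2 kN/m
FS = R / T = 927.2 / 1376.3 = 0.674

FS = 0.67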